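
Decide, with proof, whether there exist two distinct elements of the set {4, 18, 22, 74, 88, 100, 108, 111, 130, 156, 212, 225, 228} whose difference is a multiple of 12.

Reduce each element mod 12: 4↦4, 18↦6, 22↦10, 74↦2, 88↦4, 100↦4, 108↦0, 111↦3, 130↦10, 156↦0, 212↦8, 225↦9, 228↦0. The residue 4 repeats (at 4 and 88), and 88 − 4 = 84 = 7·12.

Yes: 4 and 88.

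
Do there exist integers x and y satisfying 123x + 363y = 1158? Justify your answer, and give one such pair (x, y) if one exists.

x = 95, y = -29

gcd(123, 363) = 3, and 3 divides 1158, so integer solutions exist.
Dividing through by 3 reduces the equation to 41x + 121y = 386.
Run the Euclidean algorithm on 121 and 41: 121 = 2·41 + 39, 41 = 1·39 + 2, 39 = 19·2 + 1, 2 = 2·1 + 0.
Back-substituting, 1 = 39 − 19·2 = 39 − 19·(41 − 1·39) = −19·41 + 20·39 = −19·41 + 20·(121 − 2·41) = 20·121 − 59·41; that is, 41·(-59) + 121·20 = 1.
Multiplying through by 386: x = (-59)·386 = -22774, y = 20·386 = 7720 is a solution.
The general solution is x = -22774 + 121k, y = 7720 − 41k; taking k = 189 gives the smaller pair x = 95, y = -29.
Indeed 123·95 + 363·(-29) = 11685 − 10527 = 1158.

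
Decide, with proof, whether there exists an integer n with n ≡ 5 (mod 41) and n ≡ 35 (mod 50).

n = 1235

gcd(41, 50) = 1, so the Chinese Remainder Theorem guarantees exactly one residue class mod 2050 satisfying both.
Any solution of the first congruence is n = 5 + 41t; substituting into the second, 41t ≡ 35 − 5 ≡ 30 (mod 50).
Note 41·11 = 451 ≡ 1 (mod 50) (as 451 − 1 = 9·50), so 41⁻¹ ≡ 11.
Multiplying by 11: t ≡ 11·30 = 330 ≡ 30 (mod 50).
Taking t = 30 gives n = 5 + 41·30 = 1235.
Check: 1235 mod 41 = 5, 1235 mod 50 = 35. ✓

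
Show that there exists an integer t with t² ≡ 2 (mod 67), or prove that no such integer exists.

No, no such integer exists.

Apply Euler's criterion with the prime 67: 2 is a quadratic residue iff 2^33 ≡ 1 (mod 67), and a non-residue iff it is ≡ −1.
Squaring successively (mod 67): 2^2 = 4 ≡ 4; 2^4 ≡ 4² = 16 ≡ 16; 2^8 ≡ 16² = 256 ≡ 55; 2^16 ≡ 55² = 3025 ≡ 10; 2^32 ≡ 10² = 100 ≡ 33.
Since 33 = 32 + 1, 2^33 ≡ 33 · 2; multiplying out mod 67: 33·2 = 66 ≡ 66. Thus 2^33 ≡ 66 ≡ −1 (mod 67).
By Euler's criterion 2 is a quadratic non-residue mod 67: no t satisfies t² ≡ 2 (mod 67).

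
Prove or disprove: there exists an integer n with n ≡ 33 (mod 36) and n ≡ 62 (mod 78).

gcd(36, 78) = 6. If n ≡ 33 (mod 36) and n ≡ 62 (mod 78), then n ≡ 33 (mod 6) and n ≡ 62 (mod 6).
These are incompatible: 33 − 62 = -29 is not divisible by 6.
Therefore no such n exists.

No, no such integer exists.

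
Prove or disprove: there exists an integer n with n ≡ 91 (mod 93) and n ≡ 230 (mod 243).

Both moduli are multiples of 3 = gcd(93, 243), so any solution would satisfy n ≡ 91 and n ≡ 230 modulo 3 simultaneously.
But 91 mod 3 = 1 while 230 mod 3 = 2, a contradiction.
So no integer satisfies both congruences.

No such integer exists.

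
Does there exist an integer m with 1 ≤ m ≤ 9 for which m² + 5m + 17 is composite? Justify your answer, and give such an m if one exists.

m = 9

At m = 9: 9² + 5·9 + 17 = 143 = 11·13, which is composite.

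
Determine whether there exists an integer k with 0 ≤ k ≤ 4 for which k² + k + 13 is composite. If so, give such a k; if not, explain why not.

At k = 1: 1² + 1 + 13 = 15 = 3·5, which is composite.

k = 1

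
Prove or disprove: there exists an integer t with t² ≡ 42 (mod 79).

t = 11

t = 11 works: 11² = 121, and 121 − 42 = 79 = 1·79.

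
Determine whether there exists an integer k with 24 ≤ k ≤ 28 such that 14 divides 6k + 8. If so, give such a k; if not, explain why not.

The values of 6k + 8 for k = 24, 25, …, 28 are 152, 158, 164, 170, 176; reduced mod 14 these are 12, 4, 10, 2, 8.
Since 0 is absent from this list, 14 ∤ 6k + 8 for every k with 24 ≤ k ≤ 28.

There is no such integer k in that range.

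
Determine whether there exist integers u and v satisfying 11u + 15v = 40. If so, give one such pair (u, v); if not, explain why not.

11 and 15 are coprime, so 11u + 15v ranges over all of ℤ.
Euclidean algorithm: 15 = 1·11 + 4, 11 = 2·4 + 3, 4 = 1·3 + 1, 3 = 3·1 + 0.
Back-substituting, 1 = 4 − 1·3 = 4 − (11 − 2·4) = −11 + 3·4 = −11 + 3·(15 − 1·11) = 3·15 − 4·11; that is, 11·(-4) + 15·3 = 1.
Times 40: 11·(-160) + 15·120 = 40, so (-160, 120) solves it.
Shifting by a multiple of (15, −11) keeps it a solution: u = -160 + 11·15 = 5, v = 120 − 11·11 = -1.
Indeed 11·5 + 15·(-1) = 55 − 15 = 40.

u = 5, v = -1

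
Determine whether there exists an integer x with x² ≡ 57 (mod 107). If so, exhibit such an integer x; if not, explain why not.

x = 59

x = 59 works: 59² = 3481, and 3481 − 57 = 3424 = 32·107.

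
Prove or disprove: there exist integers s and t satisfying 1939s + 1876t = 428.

Any value of 1939s + 1876t is a multiple of gcd(1939, 1876) = 7.
But 428 is not a multiple of 7 (it leaves remainder 1).
Hence no integers s, t satisfy the equation.

No such integers exist.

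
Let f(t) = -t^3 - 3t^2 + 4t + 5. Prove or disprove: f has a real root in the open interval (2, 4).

No.

f(2) = -7 and f(4) = -91, both negative, so a sign-change argument is unavailable; we show f keeps this sign on the whole interval.
Shift to the endpoint 2: with t = 2 + u (0 < u < 2), one computes f(2 + u) = -u^3 - 9u^2 - 20u - 7.
The nonzero coefficients here are all negative, so for u > 0 every term is negative (or zero), and the constant term -7 is strictly negative.
Therefore f(t) < 0 throughout (2, 4), and f has no zero there.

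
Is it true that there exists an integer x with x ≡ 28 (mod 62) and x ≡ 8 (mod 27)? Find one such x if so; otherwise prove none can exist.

x = 710

Since 62 and 27 share no common factor, CRT says the pair of congruences has a solution (unique mod 1674).
Any solution of the first congruence is x = 28 + 62t; substituting into the second, 62t ≡ 8 − 28 ≡ 7 (mod 27).
62 ≡ 8 (mod 27), so this reads 8t ≡ 7 (mod 27). Note 8·17 = 136 ≡ 1 (mod 27) (as 136 − 1 = 5·27), so 8⁻¹ ≡ 17.
Multiplying by 17: t ≡ 17·7 = 119 ≡ 11 (mod 27).
With t = 11: x = 28 + 62·11 = 710.
Indeed 710 ≡ 28 (mod 62) and 710 ≡ 8 (mod 27).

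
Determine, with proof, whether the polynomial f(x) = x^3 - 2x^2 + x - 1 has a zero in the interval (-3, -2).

The endpoint values f(-3) = -49 and f(-2) = -19 are both negative. Claim: f(x) < 0 for every x in (-3, -2).
Substitute x = -2 − u, where 0 < u < 1 on the interval. Expanding, f(-2 − u) = -u^3 - 8u^2 - 21u - 19.
All 4 nonzero coefficients of this polynomial in u are negative; hence for u > 0 the value is a sum of negative terms (the constant -19 among them).
So f is strictly negative on (-3, -2); no root exists in the interval.

No.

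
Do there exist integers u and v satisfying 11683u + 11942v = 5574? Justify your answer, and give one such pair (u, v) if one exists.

There are no such integers.

Both 11683 and 11942 are divisible by gcd(11683, 11942) = 7, hence so is any combination 11683u + 11942v.
However 5574 leaves remainder 2 on division by 7.
Therefore 11683u + 11942v = 5574 has no solution in integers.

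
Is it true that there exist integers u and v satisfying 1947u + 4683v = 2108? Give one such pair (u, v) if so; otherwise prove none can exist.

gcd(1947, 4683) = 3, so every integer of the form 1947u + 4683v is a multiple of 3.
But 2108 = 3·702 + 2, so 3 ∤ 2108.
Hence no integers u, v satisfy the equation.

No such integers exist.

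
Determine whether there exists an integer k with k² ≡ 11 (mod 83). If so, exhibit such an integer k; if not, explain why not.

k = 54

k = 54 works: 54² = 2916, and 2916 − 11 = 2905 = 35·83.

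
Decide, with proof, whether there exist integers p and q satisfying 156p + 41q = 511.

p = 13, q = -37

156 and 41 are coprime, so 156p + 41q ranges over all of ℤ.
Euclidean algorithm: 156 = 3·41 + 33, 41 = 1·33 + 8, 33 = 4·8 + 1, 8 = 8·1 + 0.
Working back up the chain: 1 = 33 − 4·8 = 33 − 4·(41 − 1·33) = −4·41 + 5·33 = −4·41 + 5·(156 − 3·41) = 5·156 − 19·41. So 156·5 + 41·(-19) = 1.
Multiplying through by 511: p = 5·511 = 2555, q = (-19)·511 = -9709 is a solution.
Subtracting 62·41 from p and adding 62·156 to q gives the tidier solution (13, -37).
Check: 156·13 + 41·(-37) = 2028 − 1517 = 511. ✓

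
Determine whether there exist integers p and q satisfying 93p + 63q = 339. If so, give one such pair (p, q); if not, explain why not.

p = 5, q = -2

Since gcd(93, 63) = 3 and 339 = 3·113, Bézout's identity guarantees a solution.
Dividing through by 3 reduces the equation to 31p + 21q = 113.
Dividing repeatedly: 31 = 1·21 + 10, 21 = 2·10 + 1, 10 = 10·1 + 0.
Unwinding: 1 = 21 − 2·10 = 21 − 2·(31 − 1·21) = −2·31 + 3·21, i.e. 31·(-2) + 21·3 = 1.
Scaling by 113 gives the particular solution (p, q) = (-226, 339).
Adding 11·21 to p and subtracting 11·31 from q gives the tidier solution (5, -2).
Indeed 93·5 + 63·(-2) = 465 − 126 = 339.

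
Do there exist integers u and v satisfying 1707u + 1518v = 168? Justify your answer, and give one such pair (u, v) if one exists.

u = 282, v = -317

gcd(1707, 1518) = 3, and 3 divides 168, so integer solutions exist.
Dividing through by 3 reduces the equation to 569u + 506v = 56.
Run the Euclidean algorithm on 569 and 506: 569 = 1·506 + 63, 506 = 8·63 + 2, 63 = 31·2 + 1, 2 = 2·1 + 0.
Back-substituting, 1 = 63 − 31·2 = 63 − 31·(506 − 8·63) = −31·506 + 249·63 = −31·506 + 249·(569 − 1·506) = 249·569 − 280·506; that is, 569·249 + 506·(-280) = 1.
Scaling by 56 gives the particular solution (u, v) = (13944, -15680).
Shifting by a multiple of (506, −569) keeps it a solution: u = 13944 − 27·506 = 282, v = -15680 + 27·569 = -317.
Check: 1707·282 + 1518·(-317) = 481374 − 481206 = 168. ✓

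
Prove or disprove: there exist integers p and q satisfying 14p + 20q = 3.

No, no such integers exist.

Any value of 14p + 20q is a multiple of gcd(14, 20) = 2.
But 3 = 2·1 + 1, so 2 ∤ 3.
Therefore 14p + 20q = 3 has no solution in integers.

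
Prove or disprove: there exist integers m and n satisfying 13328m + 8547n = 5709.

No such integers exist.

Both 13328 and 8547 are divisible by gcd(13328, 8547) = 7, hence so is any combination 13328m + 8547n.
However 5709 leaves remainder 4 on division by 7.
Therefore 13328m + 8547n = 5709 has no solution in integers.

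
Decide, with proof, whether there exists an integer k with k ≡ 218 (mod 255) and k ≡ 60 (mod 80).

Both moduli are multiples of 5 = gcd(255, 80), so any solution would satisfy k ≡ 218 and k ≡ 60 modulo 5 simultaneously.
However 218 ≡ 3 and 60 ≡ 0 (mod 5), and 3 ≠ 0.
Hence the system has no solution.

There is no such integer.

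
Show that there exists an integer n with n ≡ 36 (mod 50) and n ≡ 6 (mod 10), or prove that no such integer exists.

The moduli are not coprime: gcd(50, 10) = 10. Compatibility requires 10 ∣ (6 − 36) = -30, which holds, so solutions exist.
The smallest candidate n = 36 works directly: 36 ≡ 6 (mod 10).
Indeed 36 ≡ 36 (mod 50) and 36 ≡ 6 (mod 10).

n = 36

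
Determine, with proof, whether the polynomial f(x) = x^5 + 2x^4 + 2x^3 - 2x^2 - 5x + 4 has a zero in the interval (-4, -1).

f(-4) = -648 and f(-1) = 6, which have opposite signs.
Since f is a polynomial it is continuous on [-4, -1].
By the Intermediate Value Theorem f must vanish at some point of (-4, -1).

Such a root exists.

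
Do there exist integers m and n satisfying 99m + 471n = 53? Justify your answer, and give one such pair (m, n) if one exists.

Both 99 and 471 are divisible by gcd(99, 471) = 3, hence so is any combination 99m + 471n.
But 53 is not a multiple of 3 (it leaves remainder 2).
Therefore 99m + 471n = 53 has no solution in integers.

There are no such integers.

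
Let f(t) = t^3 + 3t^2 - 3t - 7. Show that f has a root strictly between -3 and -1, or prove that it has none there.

Yes, f has a root in the interval.

f(-3) = 2 and f(-1) = -2, which have opposite signs.
Since f is a polynomial it is continuous on [-3, -1].
By the Intermediate Value Theorem f must vanish at some point of (-3, -1).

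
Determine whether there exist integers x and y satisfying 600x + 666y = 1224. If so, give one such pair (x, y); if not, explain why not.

Every value of 600x + 666y is a multiple of gcd(600, 666) = 6; since 6 ∣ 1224, solutions exist.
Dividing through by 6 reduces the equation to 100x + 111y = 204.
Euclidean algorithm: 111 = 1·100 + 11, 100 = 9·11 + 1, 11 = 11·1 + 0.
Back-substituting, 1 = 100 − 9·11 = 100 − 9·(111 − 1·100) = −9·111 + 10·100; that is, 100·10 + 111·(-9) = 1.
Scaling by 204 gives the particular solution (x, y) = (2040, -1836).
Shifting by a multiple of (111, −100) keeps it a solution: x = 2040 − 18·111 = 42, y = -1836 + 18·100 = -36.
Check: 600·42 + 666·(-36) = 25200 − 23976 = 1224. ✓

x = 42, y = -36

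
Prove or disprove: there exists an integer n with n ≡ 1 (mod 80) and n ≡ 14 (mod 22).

There is no such integer.

Both moduli are multiples of 2 = gcd(80, 22), so any solution would satisfy n ≡ 1 and n ≡ 14 modulo 2 simultaneously.
However 1 ≡ 1 and 14 ≡ 0 (mod 2), and 1 ≠ 0.
Hence the system has no solution.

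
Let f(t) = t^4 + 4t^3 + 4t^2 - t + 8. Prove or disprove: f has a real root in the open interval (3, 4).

f has no root in that interval.

The endpoint values f(3) = 230 and f(4) = 580 are both positive. Claim: f(t) > 0 for every t in (3, 4).
Substitute t = 3 + u, where 0 < u < 1 on the interval. Expanding, f(3 + u) = u^4 + 16u^3 + 94u^2 + 239u + 230.
All 5 nonzero coefficients of this polynomial in u are positive; hence for u > 0 the value is a sum of positive terms (the constant 230 among them).
Therefore f(t) > 0 throughout (3, 4), and f has no zero there.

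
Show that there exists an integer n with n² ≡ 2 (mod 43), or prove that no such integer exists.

No, no such integer exists.

43 is prime, so by Euler's criterion 2 is a square mod 43 iff 2^((43−1)/2) = 2^21 ≡ 1 (mod 43).
Squaring successively (mod 43): 2^2 = 4 ≡ 4; 2^4 ≡ 4² = 16 ≡ 16; 2^8 ≡ 16² = 256 ≡ 41; 2^16 ≡ 41² = 1681 ≡ 4.
Since 21 = 16 + 4 + 1, 2^21 ≡ 4 · 16 · 2; multiplying out mod 43: 4·16 = 64 ≡ 21, then 21·2 = 42 ≡ 42. Thus 2^21 ≡ 42 ≡ −1 (mod 43).
By Euler's criterion 2 is a quadratic non-residue mod 43: no n satisfies n² ≡ 2 (mod 43).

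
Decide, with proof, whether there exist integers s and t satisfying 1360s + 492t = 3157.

No such integers exist.

Both 1360 and 492 are divisible by gcd(1360, 492) = 4, hence so is any combination 1360s + 492t.
But 3157 = 4·789 + 1, so 4 ∤ 3157.
Hence no integers s, t satisfy the equation.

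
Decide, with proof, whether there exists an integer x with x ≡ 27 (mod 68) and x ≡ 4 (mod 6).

There is no such integer.

Both moduli are multiples of 2 = gcd(68, 6), so any solution would satisfy x ≡ 27 and x ≡ 4 modulo 2 simultaneously.
But 27 mod 2 = 1 while 4 mod 2 = 0, a contradiction.
Hence the system has no solution.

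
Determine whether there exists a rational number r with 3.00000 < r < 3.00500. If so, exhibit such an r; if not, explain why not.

r = 604/201

Scale by 201: the interval becomes (603.00000, 604.00500), which contains the integer 604.
Hence 604/201 is a rational number with 3.00000 < 604/201 < 3.00500.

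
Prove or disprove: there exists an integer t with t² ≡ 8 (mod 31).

t = 16 works: 16² = 256, and 256 − 8 = 248 = 8·31.

t = 16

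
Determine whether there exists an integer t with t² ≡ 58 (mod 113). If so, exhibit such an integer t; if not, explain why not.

No, no such integer exists.

Apply Euler's criterion with the prime 113: 58 is a quadratic residue iff 58^56 ≡ 1 (mod 113), and a non-residue iff it is ≡ −1.
Repeated squaring mod 113: 58^2 = 3364 ≡ 87; 58^4 ≡ 87² = 7569 ≡ 111; 58^8 ≡ 111² = 12321 ≡ 4; 58^16 ≡ 4² = 16 ≡ 16; 58^32 ≡ 16² = 256 ≡ 30.
Since 56 = 32 + 16 + 8, 58^56 ≡ 30 · 16 · 4; multiplying out mod 113: 30·16 = 480 ≡ 28, then 28·4 = 112 ≡ 112. Thus 58^56 ≡ 112 ≡ −1 (mod 113).
The value −1 means 58 is a non-residue modulo 113, so t² ≡ 58 (mod 113) is impossible.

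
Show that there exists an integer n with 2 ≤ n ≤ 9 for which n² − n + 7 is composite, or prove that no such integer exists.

At n = 8: 8² − 8 + 7 = 63 = 3·21, which is composite.

n = 8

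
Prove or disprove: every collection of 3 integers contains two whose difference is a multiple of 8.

Try 3 consecutive integers, 3, 4, 5. Their remainders mod 8 are 3, 4, 5 — pairwise different, as any 3 ≤ 8 consecutive integers have distinct residues.
No two share a residue, so no pair has difference divisible by 8; the claim fails for this set.

No; for instance {3, 4, 5} is a counterexample.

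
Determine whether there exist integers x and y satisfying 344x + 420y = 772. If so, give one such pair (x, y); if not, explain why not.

x = 23, y = -17

Every value of 344x + 420y is a multiple of gcd(344, 420) = 4; since 4 ∣ 772, solutions exist.
Dividing through by 4 reduces the equation to 86x + 105y = 193.
Run the Euclidean algorithm on 105 and 86: 105 = 1·86 + 19, 86 = 4·19 + 10, 19 = 1·10 + 9, 10 = 1·9 + 1, 9 = 9·1 + 0.
Working back up the chain: 1 = 10 − 1·9 = 10 − (19 − 1·10) = −19 + 2·10 = −19 + 2·(86 − 4·19) = 2·86 − 9·19 = 2·86 − 9·(105 − 1·86) = −9·105 + 11·86. So 86·11 + 105·(-9) = 1.
Multiplying through by 193: x = 11·193 = 2123, y = (-9)·193 = -1737 is a solution.
Shifting by a multiple of (105, −86) keeps it a solution: x = 2123 − 20·105 = 23, y = -1737 + 20·86 = -17.
Check: 344·23 + 420·(-17) = 7912 − 7140 = 772. ✓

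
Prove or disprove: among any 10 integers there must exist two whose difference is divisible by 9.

There are exactly 9 possible remainders on division by 9.
Placing 10 integers into 9 classes, some class receives at least two — say a and b.
Their difference a − b is then a multiple of 9.

True.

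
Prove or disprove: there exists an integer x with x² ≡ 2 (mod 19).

No, no such integer exists.

Since (19 − x)² ≡ x² (mod 19), it suffices to square x = 0, 1, …, 9: the residues are 0, 1, 4, 9, 16, 6, 17, 11, 7, 5.
So the quadratic residues mod 19 are {0, 1, 4, 5, 6, 7, 9, 11, 16, 17}, and 2 is not among them.
Hence no integer x has x² ≡ 2 (mod 19).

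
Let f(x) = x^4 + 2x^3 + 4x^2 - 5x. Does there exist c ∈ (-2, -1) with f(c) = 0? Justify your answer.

No such root exists.

f(-2) = 26 and f(-1) = 8, both positive, so a sign-change argument is unavailable; we show f keeps this sign on the whole interval.
Substitute x = -1 − u, where 0 < u < 1 on the interval. Expanding, f(-1 − u) = u^4 + 2u^3 + 4u^2 + 11u + 8.
All 5 nonzero coefficients of this polynomial in u are positive; hence for u > 0 the value is a sum of positive terms (the constant 8 among them).
Therefore f(x) > 0 throughout (-2, -1), and f has no zero there.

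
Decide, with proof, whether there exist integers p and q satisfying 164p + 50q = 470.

p = 5, q = -7

Every value of 164p + 50q is a multiple of gcd(164, 50) = 2; since 2 ∣ 470, solutions exist.
Dividing through by 2 reduces the equation to 82p + 25q = 235.
Run the Euclidean algorithm on 82 and 25: 82 = 3·25 + 7, 25 = 3·7 + 4, 7 = 1·4 + 3, 4 = 1·3 + 1, 3 = 3·1 + 0.
Working back up the chain: 1 = 4 − 1·3 = 4 − (7 − 1·4) = −7 + 2·4 = −7 + 2·(25 − 3·7) = 2·25 − 7·7 = 2·25 − 7·(82 − 3·25) = −7·82 + 23·25. So 82·(-7) + 25·23 = 1.
Multiplying through by 235: p = (-7)·235 = -1645, q = 23·235 = 5405 is a solution.
The general solution is p = -1645 + 25k, q = 5405 − 82k; taking k = 66 gives the smaller pair p = 5, q = -7.
Indeed 164·5 + 50·(-7) = 820 − 350 = 470.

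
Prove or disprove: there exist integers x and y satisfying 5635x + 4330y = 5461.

gcd(5635, 4330) = 5, so every integer of the form 5635x + 4330y is a multiple of 5.
But 5461 is not a multiple of 5 (it leaves remainder 1).
Hence no integers x, y satisfy the equation.

There are no such integers.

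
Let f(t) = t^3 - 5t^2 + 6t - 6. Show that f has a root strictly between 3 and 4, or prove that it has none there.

Yes, f has a root in the interval.

f(3) = -6 and f(4) = 2, which have opposite signs.
Since f is a polynomial it is continuous on [3, 4].
By the Intermediate Value Theorem f must vanish at some point of (3, 4).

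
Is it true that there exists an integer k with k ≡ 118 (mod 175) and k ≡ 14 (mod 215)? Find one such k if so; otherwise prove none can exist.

gcd(175, 215) = 5. If k ≡ 118 (mod 175) and k ≡ 14 (mod 215), then k ≡ 118 (mod 5) and k ≡ 14 (mod 5).
But 118 mod 5 = 3 while 14 mod 5 = 4, a contradiction.
Therefore no such k exists.

No such integer exists.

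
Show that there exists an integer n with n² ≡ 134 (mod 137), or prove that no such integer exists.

Apply Euler's criterion with the prime 137: 134 is a quadratic residue iff 134^68 ≡ 1 (mod 137), and a non-residue iff it is ≡ −1.
Squaring successively (mod 137): 134^2 = 17956 ≡ 9; 134^4 ≡ 9² = 81 ≡ 81; 134^8 ≡ 81² = 6561 ≡ 122; 134^16 ≡ 122² = 14884 ≡ 88; 134^32 ≡ 88² = 7744 ≡ 72; 134^64 ≡ 72² = 5184 ≡ 115.
Since 68 = 64 + 4, 134^68 ≡ 115 · 81; multiplying out mod 137: 115·81 = 9315 ≡ 136. Thus 134^68 ≡ 136 ≡ −1 (mod 137).
By Euler's criterion 134 is a quadratic non-residue mod 137: no n satisfies n² ≡ 134 (mod 137).

No such integer exists.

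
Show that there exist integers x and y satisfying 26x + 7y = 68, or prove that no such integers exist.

x = 1, y = 6

26 and 7 are coprime, so 26x + 7y ranges over all of ℤ.
Run the Euclidean algorithm on 26 and 7: 26 = 3·7 + 5, 7 = 1·5 + 2, 5 = 2·2 + 1, 2 = 2·1 + 0.
Back-substituting, 1 = 5 − 2·2 = 5 − 2·(7 − 1·5) = −2·7 + 3·5 = −2·7 + 3·(26 − 3·7) = 3·26 − 11·7; that is, 26·3 + 7·(-11) = 1.
Multiplying through by 68: x = 3·68 = 204, y = (-11)·68 = -748 is a solution.
Shifting by a multiple of (7, −26) keeps it a solution: x = 204 − 29·7 = 1, y = -748 + 29·26 = 6.
Indeed 26·1 + 7·6 = 26 + 42 = 68.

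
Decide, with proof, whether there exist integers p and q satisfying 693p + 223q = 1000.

p = 116, q = -356

Since gcd(693, 223) = 1, every integer is an integer combination of 693 and 223.
Run the Euclidean algorithm on 693 and 223: 693 = 3·223 + 24, 223 = 9·24 + 7, 24 = 3·7 + 3, 7 = 2·3 + 1, 3 = 3·1 + 0.
Unwinding: 1 = 7 − 2·3 = 7 − 2·(24 − 3·7) = −2·24 + 7·7 = −2·24 + 7·(223 − 9·24) = 7·223 − 65·24 = 7·223 − 65·(693 − 3·223) = −65·693 + 202·223, i.e. 693·(-65) + 223·202 = 1.
Times 1000: 693·(-65000) + 223·202000 = 1000, so (-65000, 202000) solves it.
Shifting by a multiple of (223, −693) keeps it a solution: p = -65000 + 292·223 = 116, q = 202000 − 292·693 = -356.
Check: 693·116 + 223·(-356) = 80388 − 79388 = 1000. ✓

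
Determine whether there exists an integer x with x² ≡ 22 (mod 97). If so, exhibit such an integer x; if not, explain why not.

x = 64

Take x = 64. Then 64² = 4096 = 42·97 + 22, so 64² ≡ 22 (mod 97).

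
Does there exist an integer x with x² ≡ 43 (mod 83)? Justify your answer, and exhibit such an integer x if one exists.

No such integer exists.

83 is prime, so by Euler's criterion 43 is a square mod 83 iff 43^((83−1)/2) = 43^41 ≡ 1 (mod 83).
Squaring successively (mod 83): 43^2 = 1849 ≡ 23; 43^4 ≡ 23² = 529 ≡ 31; 43^8 ≡ 31² = 961 ≡ 48; 43^16 ≡ 48² = 2304 ≡ 63; 43^32 ≡ 63² = 3969 ≡ 68.
Since 41 = 32 + 8 + 1, 43^41 ≡ 68 · 48 · 43; multiplying out mod 83: 68·48 = 3264 ≡ 27, then 27·43 = 1161 ≡ 82. Thus 43^41 ≡ 82 ≡ −1 (mod 83).
The value −1 means 43 is a non-residue modulo 83, so x² ≡ 43 (mod 83) is impossible.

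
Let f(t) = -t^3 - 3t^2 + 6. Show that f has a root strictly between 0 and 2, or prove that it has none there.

Yes, f has a root in the interval.

f(0) = 6 and f(2) = -14, which have opposite signs.
Since f is a polynomial it is continuous on [0, 2].
By the Intermediate Value Theorem f must vanish at some point of (0, 2).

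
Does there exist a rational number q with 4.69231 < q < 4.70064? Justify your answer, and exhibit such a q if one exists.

q = 47/10

Look for a denominator N such that an integer falls strictly between N·4.69231 and N·4.70064. N = 10 works: 10·4.69231 = 46.92310 < 47 < 47.00640 = 10·4.70064.
Dividing back, 4.69231 < 47/10 < 4.70064, and 47/10 is rational.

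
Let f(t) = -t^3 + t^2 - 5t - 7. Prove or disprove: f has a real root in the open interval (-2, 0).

f(-2) = 15 and f(0) = -7, which have opposite signs.
As a polynomial, f is continuous on every closed interval.
By the Intermediate Value Theorem, f takes the value 0 somewhere in the open interval.

Yes, f has a root in the interval.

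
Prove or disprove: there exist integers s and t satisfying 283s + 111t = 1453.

s = 22, t = -43

283 and 111 are coprime, so 283s + 111t ranges over all of ℤ.
Dividing repeatedly: 283 = 2·111 + 61, 111 = 1·61 + 50, 61 = 1·50 + 11, 50 = 4·11 + 6, 11 = 1·6 + 5, 6 = 1·5 + 1, 5 = 5·1 + 0.
Back-substituting, 1 = 6 − 1·5 = 6 − (11 − 1·6) = −11 + 2·6 = −11 + 2·(50 − 4·11) = 2·50 − 9·11 = 2·50 − 9·(61 − 1·50) = −9·61 + 11·50 = −9·61 + 11·(111 − 1·61) = 11·111 − 20·61 = 11·111 − 20·(283 − 2·111) = −20·283 + 51·111; that is, 283·(-20) + 111·51 = 1.
Scaling by 1453 gives the particular solution (s, t) = (-29060, 74103).
Shifting by a multiple of (111, −283) keeps it a solution: s = -29060 + 262·111 = 22, t = 74103 − 262·283 = -43.
Check: 283·22 + 111·(-43) = 6226 − 4773 = 1453. ✓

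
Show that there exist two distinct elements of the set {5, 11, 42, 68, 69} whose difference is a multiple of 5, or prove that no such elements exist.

Residues mod 5: 5↦0, 11↦1, 42↦2, 68↦3, 69↦4.
All 5 residues are distinct, so no two elements differ by a multiple of 5.

There is no such pair.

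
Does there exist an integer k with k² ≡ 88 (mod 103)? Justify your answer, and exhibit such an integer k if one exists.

Apply Euler's criterion with the prime 103: 88 is a quadratic residue iff 88^51 ≡ 1 (mod 103), and a non-residue iff it is ≡ −1.
Squaring successively (mod 103): 88^2 = 7744 ≡ 19; 88^4 ≡ 19² = 361 ≡ 52; 88^8 ≡ 52² = 2704 ≡ 26; 88^16 ≡ 26² = 676 ≡ 58; 88^32 ≡ 58² = 3364 ≡ 68.
Since 51 = 32 + 16 + 2 + 1, 88^51 ≡ 68 · 58 · 19 · 88; multiplying out mod 103: 68·58 = 3944 ≡ 30, then 30·19 = 570 ≡ 55, then 55·88 = 4840 ≡ 102. Thus 88^51 ≡ 102 ≡ −1 (mod 103).
By Euler's criterion 88 is a quadratic non-residue mod 103: no k satisfies k² ≡ 88 (mod 103).

There is no such integer.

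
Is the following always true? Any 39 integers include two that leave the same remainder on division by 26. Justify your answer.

Yes.

Each integer lies in one of the 26 residue classes modulo 26.
Since 39 > 26, two of the 39 integers must share a residue class by the pigeonhole principle; call them a and b.
So a and b have equal remainders mod 26, which is exactly what was to be shown.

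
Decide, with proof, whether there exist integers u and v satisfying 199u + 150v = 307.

Since gcd(199, 150) = 1, every integer is an integer combination of 199 and 150.
Euclidean algorithm: 199 = 1·150 + 49, 150 = 3·49 + 3, 49 = 16·3 + 1, 3 = 3·1 + 0.
Back-substituting, 1 = 49 − 16·3 = 49 − 16·(150 − 3·49) = −16·150 + 49·49 = −16·150 + 49·(199 − 1·150) = 49·199 − 65·150; that is, 199·49 + 150·(-65) = 1.
Scaling by 307 gives the particular solution (u, v) = (15043, -19955).
Subtracting 100·150 from u and adding 100·199 to v gives the tidier solution (43, -55).
Indeed 199·43 + 150·(-55) = 8557 − 8250 = 307.

u = 43, v = -55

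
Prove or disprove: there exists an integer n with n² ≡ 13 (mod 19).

Squares mod 19 repeat after n = 9 (as (−n)² = n²); for n = 0..9 they are 0, 1, 4, 9, 16, 6, 17, 11, 7, 5.
So the quadratic residues mod 19 are {0, 1, 4, 5, 6, 7, 9, 11, 16, 17}, and 13 is not among them.
Hence no integer n has n² ≡ 13 (mod 19).

No such integer exists.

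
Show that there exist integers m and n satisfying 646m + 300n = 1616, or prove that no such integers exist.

gcd(646, 300) = 2, and 2 divides 1616, so integer solutions exist.
Dividing through by 2 reduces the equation to 323m + 150n = 808.
Run the Euclidean algorithm on 323 and 150: 323 = 2·150 + 23, 150 = 6·23 + 12, 23 = 1·12 + 11, 12 = 1·11 + 1, 11 = 11·1 + 0.
Working back up the chain: 1 = 12 − 1·11 = 12 − (23 − 1·12) = −23 + 2·12 = −23 + 2·(150 − 6·23) = 2·150 − 13·23 = 2·150 − 13·(323 − 2·150) = −13·323 + 28·150. So 323·(-13) + 150·28 = 1.
Times 808: 323·(-10504) + 150·22624 = 808, so (-10504, 22624) solves it.
The general solution is m = -10504 + 150k, n = 22624 − 323k; taking k = 71 gives the smaller pair m = 146, n = -309.
Indeed 646·146 + 300·(-309) = 94316 − 92700 = 1616.

m = 146, n = -309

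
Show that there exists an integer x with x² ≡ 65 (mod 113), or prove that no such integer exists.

No, no such integer exists.

113 is prime, so by Euler's criterion 65 is a square mod 113 iff 65^((113−1)/2) = 65^56 ≡ 1 (mod 113).
Repeated squaring mod 113: 65^2 = 4225 ≡ 44; 65^4 ≡ 44² = 1936 ≡ 15; 65^8 ≡ 15² = 225 ≡ 112; 65^16 ≡ 112² = 12544 ≡ 1; 65^32 ≡ 1² = 1 ≡ 1.
Since 56 = 32 + 16 + 8, 65^56 ≡ 1 · 1 · 112; multiplying out mod 113: 1·1 = 1 ≡ 1, then 1·112 = 112 ≡ 112. Thus 65^56 ≡ 112 ≡ −1 (mod 113).
By Euler's criterion 65 is a quadratic non-residue mod 113: no x satisfies x² ≡ 65 (mod 113).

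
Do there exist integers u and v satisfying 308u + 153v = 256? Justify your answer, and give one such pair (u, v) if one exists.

u = 128, v = -256

Since gcd(308, 153) = 1, every integer is an integer combination of 308 and 153.
Run the Euclidean algorithm on 308 and 153: 308 = 2·153 + 2, 153 = 76·2 + 1, 2 = 2·1 + 0.
Working back up the chain: 1 = 153 − 76·2 = 153 − 76·(308 − 2·153) = −76·308 + 153·153. So 308·(-76) + 153·153 = 1.
Scaling by 256 gives the particular solution (u, v) = (-19456, 39168).
Shifting by a multiple of (153, −308) keeps it a solution: u = -19456 + 128·153 = 128, v = 39168 − 128·308 = -256.
Check: 308·128 + 153·(-256) = 39424 − 39168 = 256. ✓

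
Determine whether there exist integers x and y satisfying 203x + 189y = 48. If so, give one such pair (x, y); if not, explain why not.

No, no such integers exist.

gcd(203, 189) = 7, so every integer of the form 203x + 189y is a multiple of 7.
But 48 = 7·6 + 6, so 7 ∤ 48.
So the equation is unsolvable over ℤ.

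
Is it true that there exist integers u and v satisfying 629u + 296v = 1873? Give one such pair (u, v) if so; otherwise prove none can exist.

There are no such integers.

Both 629 and 296 are divisible by gcd(629, 296) = 37, hence so is any combination 629u + 296v.
However 1873 leaves remainder 23 on division by 37.
Therefore 629u + 296v = 1873 has no solution in integers.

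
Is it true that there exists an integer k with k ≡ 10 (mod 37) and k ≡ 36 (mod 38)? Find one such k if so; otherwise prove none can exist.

Since 37 and 38 share no common factor, CRT says the pair of congruences has a solution (unique mod 1406).
Any solution of the first congruence is k = 10 + 37t; substituting into the second, 37t ≡ 36 − 10 ≡ 26 (mod 38).
Invert 37 mod 38 by the Euclidean algorithm: 38 = 1·37 + 1, 37 = 37·1 + 0; back-substituting, 1 = 38 − 1·37. Hence 37·(-1) ≡ 1, so 37⁻¹ ≡ -1 ≡ 37 (mod 38).
Multiplying by 37: t ≡ 37·26 = 962 ≡ 12 (mod 38).
Taking t = 12 gives k = 10 + 37·12 = 454.
Verify: 454 = 12·37 + 10 and 454 = 11·38 + 36. ✓

k = 454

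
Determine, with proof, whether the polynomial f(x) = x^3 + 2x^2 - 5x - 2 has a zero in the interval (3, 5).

No such root exists.

The endpoint values f(3) = 28 and f(5) = 148 are both positive. Claim: f(x) > 0 for every x in (3, 5).
Shift to the endpoint 3: with x = 3 + u (0 < u < 2), one computes f(3 + u) = u^3 + 11u^2 + 34u + 28.
The nonzero coefficients here are all positive, so for u > 0 every term is positive (or zero), and the constant term 28 is strictly positive.
Therefore f(x) > 0 throughout (3, 5), and f has no zero there.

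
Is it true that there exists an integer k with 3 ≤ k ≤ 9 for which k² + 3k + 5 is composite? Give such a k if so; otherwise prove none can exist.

At k = 8: 8² + 3·8 + 5 = 93 = 3·31, which is composite.

k = 8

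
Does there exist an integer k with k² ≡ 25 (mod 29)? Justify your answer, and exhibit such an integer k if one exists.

k = 24

k = 24 works: 24² = 576, and 576 − 25 = 551 = 19·29.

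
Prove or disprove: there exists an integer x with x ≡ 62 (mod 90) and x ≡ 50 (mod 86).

Here gcd(90, 86) = 2, and both 62 and 50 leave remainder 0 mod 2, so the system is consistent.
Put x = 62 + 90t, so we need 90t ≡ 74 (mod 86), equivalently (divide by 2) 45t ≡ 37 (mod 43).
45 ≡ 2 (mod 43), so this reads 2t ≡ 37 (mod 43). Note 2·22 = 44 ≡ 1 (mod 43) (as 44 − 1 = 1·43), so 2⁻¹ ≡ 22.
Multiplying by 22: t ≡ 22·37 = 814 ≡ 40 (mod 43).
Then x = 62 + 90·40 = 3662.
Check: 3662 mod 90 = 62, 3662 mod 86 = 50. ✓

x = 3662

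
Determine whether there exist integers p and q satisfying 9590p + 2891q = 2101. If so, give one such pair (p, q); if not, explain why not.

No such integers exist.

Both 9590 and 2891 are divisible by gcd(9590, 2891) = 7, hence so is any combination 9590p + 2891q.
However 2101 leaves remainder 1 on division by 7.
So the equation is unsolvable over ℤ.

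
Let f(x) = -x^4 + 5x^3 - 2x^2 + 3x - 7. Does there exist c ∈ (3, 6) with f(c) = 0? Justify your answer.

Such a root exists.

f(3) = 38 and f(6) = -277, which have opposite signs.
Since f is a polynomial it is continuous on [3, 6].
By the Intermediate Value Theorem, f takes the value 0 somewhere in the open interval.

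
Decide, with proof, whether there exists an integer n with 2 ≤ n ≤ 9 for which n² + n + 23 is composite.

n = 3

At n = 3: 3² + 3 + 23 = 35 = 5·7, which is composite.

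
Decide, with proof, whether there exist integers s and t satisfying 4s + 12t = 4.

s = 1, t = 0

Every value of 4s + 12t is a multiple of gcd(4, 12) = 4; since 4 ∣ 4, solutions exist.
Dividing through by 4 reduces the equation to 1s + 3t = 1.
With a unit coefficient on s, (s, t) = (1, 0) is an immediate solution.
Check: 4·1 + 12·0 = 4 + 0 = 4. ✓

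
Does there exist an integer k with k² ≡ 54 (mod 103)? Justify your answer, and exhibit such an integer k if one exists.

No such integer exists.

103 is prime, so by Euler's criterion 54 is a square mod 103 iff 54^((103−1)/2) = 54^51 ≡ 1 (mod 103).
Squaring successively (mod 103): 54^2 = 2916 ≡ 32; 54^4 ≡ 32² = 1024 ≡ 97; 54^8 ≡ 97² = 9409 ≡ 36; 54^16 ≡ 36² = 1296 ≡ 60; 54^32 ≡ 60² = 3600 ≡ 98.
Since 51 = 32 + 16 + 2 + 1, 54^51 ≡ 98 · 60 · 32 · 54; multiplying out mod 103: 98·60 = 5880 ≡ 9, then 9·32 = 288 ≡ 82, then 82·54 = 4428 ≡ 102. Thus 54^51 ≡ 102 ≡ −1 (mod 103).
By Euler's criterion 54 is a quadratic non-residue mod 103: no k satisfies k² ≡ 54 (mod 103).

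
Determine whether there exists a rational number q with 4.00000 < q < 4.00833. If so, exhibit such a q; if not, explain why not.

q = 485/121

Multiplying by 121: 121·4.00000 = 484.00000 and 121·4.00833 = 485.00793, so the integer 485 lies strictly between them.
Hence 485/121 is a rational number with 4.00000 < 485/121 < 4.00833.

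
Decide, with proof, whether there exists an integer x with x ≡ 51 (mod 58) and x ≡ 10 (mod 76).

There is no such integer.

Both moduli are multiples of 2 = gcd(58, 76), so any solution would satisfy x ≡ 51 and x ≡ 10 modulo 2 simultaneously.
These are incompatible: 51 − 10 = 41 is not divisible by 2.
Therefore no such x exists.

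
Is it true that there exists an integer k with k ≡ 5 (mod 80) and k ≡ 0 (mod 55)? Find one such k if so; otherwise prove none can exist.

k = 165

The moduli are not coprime: gcd(80, 55) = 5. Compatibility requires 5 ∣ (0 − 5) = -5, which holds, so solutions exist.
The integers ≡ 5 (mod 80) are 5, 85, 165, …; their remainders mod 55 are 5, 30, 0, so k = 165 is the first that is ≡ 0 (mod 55).
Check: 165 mod 80 = 5, 165 mod 55 = 0. ✓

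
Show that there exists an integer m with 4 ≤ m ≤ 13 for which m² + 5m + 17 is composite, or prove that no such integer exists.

m = 9

At m = 9: 9² + 5·9 + 17 = 143 = 11·13, which is composite.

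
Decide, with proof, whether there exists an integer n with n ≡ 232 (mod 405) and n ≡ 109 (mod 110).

Both moduli are multiples of 5 = gcd(405, 110), so any solution would satisfy n ≡ 232 and n ≡ 109 modulo 5 simultaneously.
These are incompatible: 232 − 109 = 123 is not divisible by 5.
So no integer satisfies both congruences.

There is no such integer.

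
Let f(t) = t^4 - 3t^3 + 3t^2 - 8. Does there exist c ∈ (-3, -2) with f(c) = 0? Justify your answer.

The endpoint values f(-3) = 181 and f(-2) = 44 are both positive. Claim: f(t) > 0 for every t in (-3, -2).
Shift to the endpoint -2: with t = -2 − u (0 < u < 1), one computes f(-2 − u) = u^4 + 11u^3 + 45u^2 + 80u + 44.
The nonzero coefficients here are all positive, so for u > 0 every term is positive (or zero), and the constant term 44 is strictly positive.
So f is strictly positive on (-3, -2); no root exists in the interval.

f has no root in that interval.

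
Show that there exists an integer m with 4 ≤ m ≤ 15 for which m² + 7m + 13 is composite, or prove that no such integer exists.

m = 4

At m = 4: 4² + 7·4 + 13 = 57 = 3·19, which is composite.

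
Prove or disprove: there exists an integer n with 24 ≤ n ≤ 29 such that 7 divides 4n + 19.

At n = 24 the value 115 is not a multiple of 7. At n = 25 we get 4·25 + 19 = 119, and 119 = 7·17.

n = 25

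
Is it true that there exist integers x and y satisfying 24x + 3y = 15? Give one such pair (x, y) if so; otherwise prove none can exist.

Every value of 24x + 3y is a multiple of gcd(24, 3) = 3; since 3 ∣ 15, solutions exist.
Dividing through by 3 reduces the equation to 8x + 1y = 5.
With a unit coefficient on y, (x, y) = (0, 5) is an immediate solution.
Check: 24·0 + 3·5 = 0 + 15 = 15. ✓

x = 0, y = 5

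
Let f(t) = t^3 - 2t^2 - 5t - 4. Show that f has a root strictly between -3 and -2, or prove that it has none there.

f(-3) = -34 and f(-2) = -10, both negative, so a sign-change argument is unavailable; we show f keeps this sign on the whole interval.
Substitute t = -2 − u, where 0 < u < 1 on the interval. Expanding, f(-2 − u) = -u^3 - 8u^2 - 15u - 10.
The nonzero coefficients here are all negative, so for u > 0 every term is negative (or zero), and the constant term -10 is strictly negative.
So f is strictly negative on (-3, -2); no root exists in the interval.

f has no root in that interval.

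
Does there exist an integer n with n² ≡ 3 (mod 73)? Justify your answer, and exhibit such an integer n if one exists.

n = 21

Take n = 21. Then 21² = 441 = 6·73 + 3, so 21² ≡ 3 (mod 73).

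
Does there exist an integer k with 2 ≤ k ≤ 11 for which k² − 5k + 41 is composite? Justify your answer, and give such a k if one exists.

k = 3

At k = 3: 3² − 5·3 + 41 = 35 = 5·7, which is composite.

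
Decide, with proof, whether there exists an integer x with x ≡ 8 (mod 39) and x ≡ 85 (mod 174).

There is no such integer.

gcd(39, 174) = 3. If x ≡ 8 (mod 39) and x ≡ 85 (mod 174), then x ≡ 8 (mod 3) and x ≡ 85 (mod 3).
These are incompatible: 8 − 85 = -77 is not divisible by 3.
Therefore no such x exists.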